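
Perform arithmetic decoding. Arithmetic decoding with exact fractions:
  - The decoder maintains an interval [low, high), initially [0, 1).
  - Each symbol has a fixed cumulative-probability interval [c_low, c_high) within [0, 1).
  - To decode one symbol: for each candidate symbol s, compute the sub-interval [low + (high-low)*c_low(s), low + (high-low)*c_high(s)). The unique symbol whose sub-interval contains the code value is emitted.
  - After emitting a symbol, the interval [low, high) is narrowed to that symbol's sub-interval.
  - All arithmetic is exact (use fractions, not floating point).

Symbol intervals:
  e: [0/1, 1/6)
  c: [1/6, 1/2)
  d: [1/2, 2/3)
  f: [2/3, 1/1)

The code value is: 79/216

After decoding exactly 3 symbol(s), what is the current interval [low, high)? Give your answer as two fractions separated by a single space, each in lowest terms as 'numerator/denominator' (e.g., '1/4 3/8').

Answer: 13/36 10/27

Derivation:
Step 1: interval [0/1, 1/1), width = 1/1 - 0/1 = 1/1
  'e': [0/1 + 1/1*0/1, 0/1 + 1/1*1/6) = [0/1, 1/6)
  'c': [0/1 + 1/1*1/6, 0/1 + 1/1*1/2) = [1/6, 1/2) <- contains code 79/216
  'd': [0/1 + 1/1*1/2, 0/1 + 1/1*2/3) = [1/2, 2/3)
  'f': [0/1 + 1/1*2/3, 0/1 + 1/1*1/1) = [2/3, 1/1)
  emit 'c', narrow to [1/6, 1/2)
Step 2: interval [1/6, 1/2), width = 1/2 - 1/6 = 1/3
  'e': [1/6 + 1/3*0/1, 1/6 + 1/3*1/6) = [1/6, 2/9)
  'c': [1/6 + 1/3*1/6, 1/6 + 1/3*1/2) = [2/9, 1/3)
  'd': [1/6 + 1/3*1/2, 1/6 + 1/3*2/3) = [1/3, 7/18) <- contains code 79/216
  'f': [1/6 + 1/3*2/3, 1/6 + 1/3*1/1) = [7/18, 1/2)
  emit 'd', narrow to [1/3, 7/18)
Step 3: interval [1/3, 7/18), width = 7/18 - 1/3 = 1/18
  'e': [1/3 + 1/18*0/1, 1/3 + 1/18*1/6) = [1/3, 37/108)
  'c': [1/3 + 1/18*1/6, 1/3 + 1/18*1/2) = [37/108, 13/36)
  'd': [1/3 + 1/18*1/2, 1/3 + 1/18*2/3) = [13/36, 10/27) <- contains code 79/216
  'f': [1/3 + 1/18*2/3, 1/3 + 1/18*1/1) = [10/27, 7/18)
  emit 'd', narrow to [13/36, 10/27)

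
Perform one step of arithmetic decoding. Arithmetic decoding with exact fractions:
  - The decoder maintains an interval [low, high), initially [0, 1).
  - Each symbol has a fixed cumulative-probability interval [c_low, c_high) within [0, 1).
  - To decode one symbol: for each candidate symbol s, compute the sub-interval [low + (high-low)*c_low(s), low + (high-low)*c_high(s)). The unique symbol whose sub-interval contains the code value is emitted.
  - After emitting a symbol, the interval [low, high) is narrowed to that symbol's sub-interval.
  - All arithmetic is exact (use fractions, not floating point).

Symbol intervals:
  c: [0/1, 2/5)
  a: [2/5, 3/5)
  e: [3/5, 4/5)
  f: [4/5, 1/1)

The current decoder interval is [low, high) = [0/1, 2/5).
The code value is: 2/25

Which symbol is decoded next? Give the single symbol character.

Answer: c

Derivation:
Interval width = high − low = 2/5 − 0/1 = 2/5
Scaled code = (code − low) / width = (2/25 − 0/1) / 2/5 = 1/5
  c: [0/1, 2/5) ← scaled code falls here ✓
  a: [2/5, 3/5) 
  e: [3/5, 4/5) 
  f: [4/5, 1/1) 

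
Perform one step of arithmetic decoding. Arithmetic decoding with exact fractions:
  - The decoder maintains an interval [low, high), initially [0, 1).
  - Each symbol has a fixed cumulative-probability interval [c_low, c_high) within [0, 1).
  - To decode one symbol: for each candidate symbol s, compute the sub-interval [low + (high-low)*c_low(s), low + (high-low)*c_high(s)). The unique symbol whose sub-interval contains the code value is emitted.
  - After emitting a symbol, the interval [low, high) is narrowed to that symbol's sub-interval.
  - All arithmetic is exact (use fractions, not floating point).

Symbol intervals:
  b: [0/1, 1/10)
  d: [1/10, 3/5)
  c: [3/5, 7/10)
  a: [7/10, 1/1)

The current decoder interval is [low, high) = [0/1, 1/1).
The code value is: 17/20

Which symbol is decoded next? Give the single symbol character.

Answer: a

Derivation:
Interval width = high − low = 1/1 − 0/1 = 1/1
Scaled code = (code − low) / width = (17/20 − 0/1) / 1/1 = 17/20
  b: [0/1, 1/10) 
  d: [1/10, 3/5) 
  c: [3/5, 7/10) 
  a: [7/10, 1/1) ← scaled code falls here ✓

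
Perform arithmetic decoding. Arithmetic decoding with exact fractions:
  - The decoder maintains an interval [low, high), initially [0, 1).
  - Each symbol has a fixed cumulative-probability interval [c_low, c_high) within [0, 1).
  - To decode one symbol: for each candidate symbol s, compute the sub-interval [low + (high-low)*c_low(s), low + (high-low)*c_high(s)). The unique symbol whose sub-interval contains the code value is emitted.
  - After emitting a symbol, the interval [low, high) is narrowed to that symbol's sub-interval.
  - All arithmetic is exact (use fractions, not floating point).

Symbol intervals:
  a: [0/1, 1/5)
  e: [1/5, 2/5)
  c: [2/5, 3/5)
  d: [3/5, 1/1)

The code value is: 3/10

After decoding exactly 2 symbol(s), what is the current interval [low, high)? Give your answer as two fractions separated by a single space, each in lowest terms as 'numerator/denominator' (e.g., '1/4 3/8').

Answer: 7/25 8/25

Derivation:
Step 1: interval [0/1, 1/1), width = 1/1 - 0/1 = 1/1
  'a': [0/1 + 1/1*0/1, 0/1 + 1/1*1/5) = [0/1, 1/5)
  'e': [0/1 + 1/1*1/5, 0/1 + 1/1*2/5) = [1/5, 2/5) <- contains code 3/10
  'c': [0/1 + 1/1*2/5, 0/1 + 1/1*3/5) = [2/5, 3/5)
  'd': [0/1 + 1/1*3/5, 0/1 + 1/1*1/1) = [3/5, 1/1)
  emit 'e', narrow to [1/5, 2/5)
Step 2: interval [1/5, 2/5), width = 2/5 - 1/5 = 1/5
  'a': [1/5 + 1/5*0/1, 1/5 + 1/5*1/5) = [1/5, 6/25)
  'e': [1/5 + 1/5*1/5, 1/5 + 1/5*2/5) = [6/25, 7/25)
  'c': [1/5 + 1/5*2/5, 1/5 + 1/5*3/5) = [7/25, 8/25) <- contains code 3/10
  'd': [1/5 + 1/5*3/5, 1/5 + 1/5*1/1) = [8/25, 2/5)
  emit 'c', narrow to [7/25, 8/25)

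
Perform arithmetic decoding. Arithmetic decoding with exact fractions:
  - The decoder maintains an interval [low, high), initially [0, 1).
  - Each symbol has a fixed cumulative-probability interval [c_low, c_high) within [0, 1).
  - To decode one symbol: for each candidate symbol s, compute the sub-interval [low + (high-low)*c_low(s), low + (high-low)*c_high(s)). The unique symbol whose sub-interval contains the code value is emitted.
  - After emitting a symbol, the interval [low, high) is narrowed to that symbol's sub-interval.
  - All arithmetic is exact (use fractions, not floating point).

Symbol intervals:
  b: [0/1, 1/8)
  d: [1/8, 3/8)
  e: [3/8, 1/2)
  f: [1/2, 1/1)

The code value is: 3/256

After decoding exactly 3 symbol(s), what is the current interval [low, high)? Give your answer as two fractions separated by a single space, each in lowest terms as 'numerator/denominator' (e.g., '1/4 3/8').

Answer: 1/128 1/64

Derivation:
Step 1: interval [0/1, 1/1), width = 1/1 - 0/1 = 1/1
  'b': [0/1 + 1/1*0/1, 0/1 + 1/1*1/8) = [0/1, 1/8) <- contains code 3/256
  'd': [0/1 + 1/1*1/8, 0/1 + 1/1*3/8) = [1/8, 3/8)
  'e': [0/1 + 1/1*3/8, 0/1 + 1/1*1/2) = [3/8, 1/2)
  'f': [0/1 + 1/1*1/2, 0/1 + 1/1*1/1) = [1/2, 1/1)
  emit 'b', narrow to [0/1, 1/8)
Step 2: interval [0/1, 1/8), width = 1/8 - 0/1 = 1/8
  'b': [0/1 + 1/8*0/1, 0/1 + 1/8*1/8) = [0/1, 1/64) <- contains code 3/256
  'd': [0/1 + 1/8*1/8, 0/1 + 1/8*3/8) = [1/64, 3/64)
  'e': [0/1 + 1/8*3/8, 0/1 + 1/8*1/2) = [3/64, 1/16)
  'f': [0/1 + 1/8*1/2, 0/1 + 1/8*1/1) = [1/16, 1/8)
  emit 'b', narrow to [0/1, 1/64)
Step 3: interval [0/1, 1/64), width = 1/64 - 0/1 = 1/64
  'b': [0/1 + 1/64*0/1, 0/1 + 1/64*1/8) = [0/1, 1/512)
  'd': [0/1 + 1/64*1/8, 0/1 + 1/64*3/8) = [1/512, 3/512)
  'e': [0/1 + 1/64*3/8, 0/1 + 1/64*1/2) = [3/512, 1/128)
  'f': [0/1 + 1/64*1/2, 0/1 + 1/64*1/1) = [1/128, 1/64) <- contains code 3/256
  emit 'f', narrow to [1/128, 1/64)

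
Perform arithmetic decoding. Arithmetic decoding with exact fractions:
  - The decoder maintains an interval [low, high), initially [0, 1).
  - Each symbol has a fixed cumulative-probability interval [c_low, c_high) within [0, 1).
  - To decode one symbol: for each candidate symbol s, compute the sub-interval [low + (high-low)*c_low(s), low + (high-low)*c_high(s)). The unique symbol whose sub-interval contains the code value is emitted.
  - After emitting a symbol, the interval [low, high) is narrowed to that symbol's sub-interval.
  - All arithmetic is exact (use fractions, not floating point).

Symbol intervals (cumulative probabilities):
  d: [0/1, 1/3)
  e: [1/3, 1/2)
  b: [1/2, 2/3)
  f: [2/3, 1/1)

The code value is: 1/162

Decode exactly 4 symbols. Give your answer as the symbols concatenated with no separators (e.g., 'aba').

Answer: dddd

Derivation:
Step 1: interval [0/1, 1/1), width = 1/1 - 0/1 = 1/1
  'd': [0/1 + 1/1*0/1, 0/1 + 1/1*1/3) = [0/1, 1/3) <- contains code 1/162
  'e': [0/1 + 1/1*1/3, 0/1 + 1/1*1/2) = [1/3, 1/2)
  'b': [0/1 + 1/1*1/2, 0/1 + 1/1*2/3) = [1/2, 2/3)
  'f': [0/1 + 1/1*2/3, 0/1 + 1/1*1/1) = [2/3, 1/1)
  emit 'd', narrow to [0/1, 1/3)
Step 2: interval [0/1, 1/3), width = 1/3 - 0/1 = 1/3
  'd': [0/1 + 1/3*0/1, 0/1 + 1/3*1/3) = [0/1, 1/9) <- contains code 1/162
  'e': [0/1 + 1/3*1/3, 0/1 + 1/3*1/2) = [1/9, 1/6)
  'b': [0/1 + 1/3*1/2, 0/1 + 1/3*2/3) = [1/6, 2/9)
  'f': [0/1 + 1/3*2/3, 0/1 + 1/3*1/1) = [2/9, 1/3)
  emit 'd', narrow to [0/1, 1/9)
Step 3: interval [0/1, 1/9), width = 1/9 - 0/1 = 1/9
  'd': [0/1 + 1/9*0/1, 0/1 + 1/9*1/3) = [0/1, 1/27) <- contains code 1/162
  'e': [0/1 + 1/9*1/3, 0/1 + 1/9*1/2) = [1/27, 1/18)
  'b': [0/1 + 1/9*1/2, 0/1 + 1/9*2/3) = [1/18, 2/27)
  'f': [0/1 + 1/9*2/3, 0/1 + 1/9*1/1) = [2/27, 1/9)
  emit 'd', narrow to [0/1, 1/27)
Step 4: interval [0/1, 1/27), width = 1/27 - 0/1 = 1/27
  'd': [0/1 + 1/27*0/1, 0/1 + 1/27*1/3) = [0/1, 1/81) <- contains code 1/162
  'e': [0/1 + 1/27*1/3, 0/1 + 1/27*1/2) = [1/81, 1/54)
  'b': [0/1 + 1/27*1/2, 0/1 + 1/27*2/3) = [1/54, 2/81)
  'f': [0/1 + 1/27*2/3, 0/1 + 1/27*1/1) = [2/81, 1/27)
  emit 'd', narrow to [0/1, 1/81)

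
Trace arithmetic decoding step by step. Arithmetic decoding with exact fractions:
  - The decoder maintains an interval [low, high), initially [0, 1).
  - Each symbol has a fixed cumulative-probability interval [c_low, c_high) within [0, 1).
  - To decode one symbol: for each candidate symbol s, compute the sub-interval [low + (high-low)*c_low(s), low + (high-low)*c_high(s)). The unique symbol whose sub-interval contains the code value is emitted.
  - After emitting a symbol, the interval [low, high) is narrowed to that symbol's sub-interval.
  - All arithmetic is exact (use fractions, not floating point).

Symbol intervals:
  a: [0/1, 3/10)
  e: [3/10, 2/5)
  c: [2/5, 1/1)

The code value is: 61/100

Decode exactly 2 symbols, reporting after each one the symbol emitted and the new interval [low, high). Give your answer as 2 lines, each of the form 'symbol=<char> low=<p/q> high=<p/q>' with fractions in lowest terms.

Step 1: interval [0/1, 1/1), width = 1/1 - 0/1 = 1/1
  'a': [0/1 + 1/1*0/1, 0/1 + 1/1*3/10) = [0/1, 3/10)
  'e': [0/1 + 1/1*3/10, 0/1 + 1/1*2/5) = [3/10, 2/5)
  'c': [0/1 + 1/1*2/5, 0/1 + 1/1*1/1) = [2/5, 1/1) <- contains code 61/100
  emit 'c', narrow to [2/5, 1/1)
Step 2: interval [2/5, 1/1), width = 1/1 - 2/5 = 3/5
  'a': [2/5 + 3/5*0/1, 2/5 + 3/5*3/10) = [2/5, 29/50)
  'e': [2/5 + 3/5*3/10, 2/5 + 3/5*2/5) = [29/50, 16/25) <- contains code 61/100
  'c': [2/5 + 3/5*2/5, 2/5 + 3/5*1/1) = [16/25, 1/1)
  emit 'e', narrow to [29/50, 16/25)

Answer: symbol=c low=2/5 high=1/1
symbol=e low=29/50 high=16/25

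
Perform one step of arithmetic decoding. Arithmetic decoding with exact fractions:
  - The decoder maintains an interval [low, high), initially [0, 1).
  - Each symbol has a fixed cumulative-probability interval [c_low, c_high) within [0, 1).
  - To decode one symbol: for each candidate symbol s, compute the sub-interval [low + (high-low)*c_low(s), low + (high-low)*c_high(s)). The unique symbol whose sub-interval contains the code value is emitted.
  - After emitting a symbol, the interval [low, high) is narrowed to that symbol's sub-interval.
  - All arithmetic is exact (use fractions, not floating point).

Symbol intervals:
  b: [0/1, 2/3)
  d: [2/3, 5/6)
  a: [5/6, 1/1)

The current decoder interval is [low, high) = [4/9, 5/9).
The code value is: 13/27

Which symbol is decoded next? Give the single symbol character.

Interval width = high − low = 5/9 − 4/9 = 1/9
Scaled code = (code − low) / width = (13/27 − 4/9) / 1/9 = 1/3
  b: [0/1, 2/3) ← scaled code falls here ✓
  d: [2/3, 5/6) 
  a: [5/6, 1/1) 

Answer: b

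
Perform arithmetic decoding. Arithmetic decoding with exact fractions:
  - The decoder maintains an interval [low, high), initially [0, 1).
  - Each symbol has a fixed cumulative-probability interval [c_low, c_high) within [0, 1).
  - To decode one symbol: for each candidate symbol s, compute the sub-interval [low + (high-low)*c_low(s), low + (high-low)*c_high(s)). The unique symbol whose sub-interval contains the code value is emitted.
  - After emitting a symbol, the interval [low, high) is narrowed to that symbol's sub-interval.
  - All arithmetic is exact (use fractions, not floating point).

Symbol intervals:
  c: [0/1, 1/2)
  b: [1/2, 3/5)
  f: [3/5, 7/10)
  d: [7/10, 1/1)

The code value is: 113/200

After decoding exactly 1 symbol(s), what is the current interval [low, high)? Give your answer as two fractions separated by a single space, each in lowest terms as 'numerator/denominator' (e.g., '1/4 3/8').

Step 1: interval [0/1, 1/1), width = 1/1 - 0/1 = 1/1
  'c': [0/1 + 1/1*0/1, 0/1 + 1/1*1/2) = [0/1, 1/2)
  'b': [0/1 + 1/1*1/2, 0/1 + 1/1*3/5) = [1/2, 3/5) <- contains code 113/200
  'f': [0/1 + 1/1*3/5, 0/1 + 1/1*7/10) = [3/5, 7/10)
  'd': [0/1 + 1/1*7/10, 0/1 + 1/1*1/1) = [7/10, 1/1)
  emit 'b', narrow to [1/2, 3/5)

Answer: 1/2 3/5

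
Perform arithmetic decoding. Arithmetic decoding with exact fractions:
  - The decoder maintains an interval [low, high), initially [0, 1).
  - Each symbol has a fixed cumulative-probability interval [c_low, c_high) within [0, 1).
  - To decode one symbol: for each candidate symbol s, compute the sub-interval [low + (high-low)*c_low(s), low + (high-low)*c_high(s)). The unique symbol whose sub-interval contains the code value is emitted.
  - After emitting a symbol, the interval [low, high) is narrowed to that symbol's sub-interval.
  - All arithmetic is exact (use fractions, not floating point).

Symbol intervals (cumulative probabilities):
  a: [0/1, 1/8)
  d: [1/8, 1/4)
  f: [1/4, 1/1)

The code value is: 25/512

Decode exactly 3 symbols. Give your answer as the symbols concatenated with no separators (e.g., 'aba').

Step 1: interval [0/1, 1/1), width = 1/1 - 0/1 = 1/1
  'a': [0/1 + 1/1*0/1, 0/1 + 1/1*1/8) = [0/1, 1/8) <- contains code 25/512
  'd': [0/1 + 1/1*1/8, 0/1 + 1/1*1/4) = [1/8, 1/4)
  'f': [0/1 + 1/1*1/4, 0/1 + 1/1*1/1) = [1/4, 1/1)
  emit 'a', narrow to [0/1, 1/8)
Step 2: interval [0/1, 1/8), width = 1/8 - 0/1 = 1/8
  'a': [0/1 + 1/8*0/1, 0/1 + 1/8*1/8) = [0/1, 1/64)
  'd': [0/1 + 1/8*1/8, 0/1 + 1/8*1/4) = [1/64, 1/32)
  'f': [0/1 + 1/8*1/4, 0/1 + 1/8*1/1) = [1/32, 1/8) <- contains code 25/512
  emit 'f', narrow to [1/32, 1/8)
Step 3: interval [1/32, 1/8), width = 1/8 - 1/32 = 3/32
  'a': [1/32 + 3/32*0/1, 1/32 + 3/32*1/8) = [1/32, 11/256)
  'd': [1/32 + 3/32*1/8, 1/32 + 3/32*1/4) = [11/256, 7/128) <- contains code 25/512
  'f': [1/32 + 3/32*1/4, 1/32 + 3/32*1/1) = [7/128, 1/8)
  emit 'd', narrow to [11/256, 7/128)

Answer: afd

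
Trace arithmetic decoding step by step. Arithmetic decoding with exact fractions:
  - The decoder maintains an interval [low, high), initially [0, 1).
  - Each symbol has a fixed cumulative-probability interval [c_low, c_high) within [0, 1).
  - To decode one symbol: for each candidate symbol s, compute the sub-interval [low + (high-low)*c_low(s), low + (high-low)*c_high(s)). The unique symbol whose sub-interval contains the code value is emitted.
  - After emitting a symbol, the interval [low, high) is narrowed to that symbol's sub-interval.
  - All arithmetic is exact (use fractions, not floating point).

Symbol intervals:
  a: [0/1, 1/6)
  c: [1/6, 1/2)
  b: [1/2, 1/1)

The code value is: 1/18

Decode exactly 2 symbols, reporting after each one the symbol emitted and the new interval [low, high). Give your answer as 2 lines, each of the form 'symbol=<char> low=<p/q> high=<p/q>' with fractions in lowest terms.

Step 1: interval [0/1, 1/1), width = 1/1 - 0/1 = 1/1
  'a': [0/1 + 1/1*0/1, 0/1 + 1/1*1/6) = [0/1, 1/6) <- contains code 1/18
  'c': [0/1 + 1/1*1/6, 0/1 + 1/1*1/2) = [1/6, 1/2)
  'b': [0/1 + 1/1*1/2, 0/1 + 1/1*1/1) = [1/2, 1/1)
  emit 'a', narrow to [0/1, 1/6)
Step 2: interval [0/1, 1/6), width = 1/6 - 0/1 = 1/6
  'a': [0/1 + 1/6*0/1, 0/1 + 1/6*1/6) = [0/1, 1/36)
  'c': [0/1 + 1/6*1/6, 0/1 + 1/6*1/2) = [1/36, 1/12) <- contains code 1/18
  'b': [0/1 + 1/6*1/2, 0/1 + 1/6*1/1) = [1/12, 1/6)
  emit 'c', narrow to [1/36, 1/12)

Answer: symbol=a low=0/1 high=1/6
symbol=c low=1/36 high=1/12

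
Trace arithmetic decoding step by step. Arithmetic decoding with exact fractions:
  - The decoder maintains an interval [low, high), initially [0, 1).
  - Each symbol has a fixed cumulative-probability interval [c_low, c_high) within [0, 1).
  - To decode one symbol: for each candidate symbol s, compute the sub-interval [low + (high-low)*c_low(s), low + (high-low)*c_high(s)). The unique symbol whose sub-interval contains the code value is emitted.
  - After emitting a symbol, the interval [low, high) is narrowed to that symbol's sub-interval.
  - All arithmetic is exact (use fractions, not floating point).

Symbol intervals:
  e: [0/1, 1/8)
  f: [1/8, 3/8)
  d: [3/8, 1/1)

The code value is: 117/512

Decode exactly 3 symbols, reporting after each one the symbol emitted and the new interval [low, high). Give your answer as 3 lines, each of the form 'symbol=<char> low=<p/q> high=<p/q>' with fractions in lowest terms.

Step 1: interval [0/1, 1/1), width = 1/1 - 0/1 = 1/1
  'e': [0/1 + 1/1*0/1, 0/1 + 1/1*1/8) = [0/1, 1/8)
  'f': [0/1 + 1/1*1/8, 0/1 + 1/1*3/8) = [1/8, 3/8) <- contains code 117/512
  'd': [0/1 + 1/1*3/8, 0/1 + 1/1*1/1) = [3/8, 1/1)
  emit 'f', narrow to [1/8, 3/8)
Step 2: interval [1/8, 3/8), width = 3/8 - 1/8 = 1/4
  'e': [1/8 + 1/4*0/1, 1/8 + 1/4*1/8) = [1/8, 5/32)
  'f': [1/8 + 1/4*1/8, 1/8 + 1/4*3/8) = [5/32, 7/32)
  'd': [1/8 + 1/4*3/8, 1/8 + 1/4*1/1) = [7/32, 3/8) <- contains code 117/512
  emit 'd', narrow to [7/32, 3/8)
Step 3: interval [7/32, 3/8), width = 3/8 - 7/32 = 5/32
  'e': [7/32 + 5/32*0/1, 7/32 + 5/32*1/8) = [7/32, 61/256) <- contains code 117/512
  'f': [7/32 + 5/32*1/8, 7/32 + 5/32*3/8) = [61/256, 71/256)
  'd': [7/32 + 5/32*3/8, 7/32 + 5/32*1/1) = [71/256, 3/8)
  emit 'e', narrow to [7/32, 61/256)

Answer: symbol=f low=1/8 high=3/8
symbol=d low=7/32 high=3/8
symbol=e low=7/32 high=61/256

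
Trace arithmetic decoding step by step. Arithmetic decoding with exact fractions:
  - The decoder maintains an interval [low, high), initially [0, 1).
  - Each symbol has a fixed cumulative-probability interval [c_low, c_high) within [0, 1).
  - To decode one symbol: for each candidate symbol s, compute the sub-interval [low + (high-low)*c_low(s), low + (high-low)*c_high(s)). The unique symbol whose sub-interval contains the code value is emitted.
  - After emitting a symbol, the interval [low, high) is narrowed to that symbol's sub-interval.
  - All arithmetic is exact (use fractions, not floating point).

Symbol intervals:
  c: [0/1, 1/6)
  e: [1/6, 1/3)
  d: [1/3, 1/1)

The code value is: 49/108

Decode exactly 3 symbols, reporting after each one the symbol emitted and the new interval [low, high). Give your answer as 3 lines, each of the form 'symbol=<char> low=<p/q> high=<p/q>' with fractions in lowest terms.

Step 1: interval [0/1, 1/1), width = 1/1 - 0/1 = 1/1
  'c': [0/1 + 1/1*0/1, 0/1 + 1/1*1/6) = [0/1, 1/6)
  'e': [0/1 + 1/1*1/6, 0/1 + 1/1*1/3) = [1/6, 1/3)
  'd': [0/1 + 1/1*1/3, 0/1 + 1/1*1/1) = [1/3, 1/1) <- contains code 49/108
  emit 'd', narrow to [1/3, 1/1)
Step 2: interval [1/3, 1/1), width = 1/1 - 1/3 = 2/3
  'c': [1/3 + 2/3*0/1, 1/3 + 2/3*1/6) = [1/3, 4/9)
  'e': [1/3 + 2/3*1/6, 1/3 + 2/3*1/3) = [4/9, 5/9) <- contains code 49/108
  'd': [1/3 + 2/3*1/3, 1/3 + 2/3*1/1) = [5/9, 1/1)
  emit 'e', narrow to [4/9, 5/9)
Step 3: interval [4/9, 5/9), width = 5/9 - 4/9 = 1/9
  'c': [4/9 + 1/9*0/1, 4/9 + 1/9*1/6) = [4/9, 25/54) <- contains code 49/108
  'e': [4/9 + 1/9*1/6, 4/9 + 1/9*1/3) = [25/54, 13/27)
  'd': [4/9 + 1/9*1/3, 4/9 + 1/9*1/1) = [13/27, 5/9)
  emit 'c', narrow to [4/9, 25/54)

Answer: symbol=d low=1/3 high=1/1
symbol=e low=4/9 high=5/9
symbol=c low=4/9 high=25/54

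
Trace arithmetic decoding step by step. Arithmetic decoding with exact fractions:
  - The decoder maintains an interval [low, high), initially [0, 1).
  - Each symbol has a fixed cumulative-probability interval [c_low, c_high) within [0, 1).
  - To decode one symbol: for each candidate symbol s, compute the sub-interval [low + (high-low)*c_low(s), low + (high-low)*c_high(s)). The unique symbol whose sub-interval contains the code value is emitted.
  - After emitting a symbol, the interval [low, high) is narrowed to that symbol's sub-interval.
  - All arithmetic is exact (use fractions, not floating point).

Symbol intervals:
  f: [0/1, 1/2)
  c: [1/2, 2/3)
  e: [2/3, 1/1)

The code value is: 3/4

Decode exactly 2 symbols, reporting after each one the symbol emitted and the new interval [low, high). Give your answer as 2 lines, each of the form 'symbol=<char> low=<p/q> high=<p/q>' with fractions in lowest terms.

Step 1: interval [0/1, 1/1), width = 1/1 - 0/1 = 1/1
  'f': [0/1 + 1/1*0/1, 0/1 + 1/1*1/2) = [0/1, 1/2)
  'c': [0/1 + 1/1*1/2, 0/1 + 1/1*2/3) = [1/2, 2/3)
  'e': [0/1 + 1/1*2/3, 0/1 + 1/1*1/1) = [2/3, 1/1) <- contains code 3/4
  emit 'e', narrow to [2/3, 1/1)
Step 2: interval [2/3, 1/1), width = 1/1 - 2/3 = 1/3
  'f': [2/3 + 1/3*0/1, 2/3 + 1/3*1/2) = [2/3, 5/6) <- contains code 3/4
  'c': [2/3 + 1/3*1/2, 2/3 + 1/3*2/3) = [5/6, 8/9)
  'e': [2/3 + 1/3*2/3, 2/3 + 1/3*1/1) = [8/9, 1/1)
  emit 'f', narrow to [2/3, 5/6)

Answer: symbol=e low=2/3 high=1/1
symbol=f low=2/3 high=5/6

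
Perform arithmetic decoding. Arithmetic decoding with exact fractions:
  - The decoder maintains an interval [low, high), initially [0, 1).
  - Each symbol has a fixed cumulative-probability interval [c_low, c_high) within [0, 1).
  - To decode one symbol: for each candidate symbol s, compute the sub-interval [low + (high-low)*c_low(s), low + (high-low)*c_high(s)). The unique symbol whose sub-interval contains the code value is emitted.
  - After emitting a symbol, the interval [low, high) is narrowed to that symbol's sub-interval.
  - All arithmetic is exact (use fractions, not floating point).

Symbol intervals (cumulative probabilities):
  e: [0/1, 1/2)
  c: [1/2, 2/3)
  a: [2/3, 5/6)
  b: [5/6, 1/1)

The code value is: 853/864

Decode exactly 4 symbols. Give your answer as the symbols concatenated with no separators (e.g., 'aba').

Answer: bbce

Derivation:
Step 1: interval [0/1, 1/1), width = 1/1 - 0/1 = 1/1
  'e': [0/1 + 1/1*0/1, 0/1 + 1/1*1/2) = [0/1, 1/2)
  'c': [0/1 + 1/1*1/2, 0/1 + 1/1*2/3) = [1/2, 2/3)
  'a': [0/1 + 1/1*2/3, 0/1 + 1/1*5/6) = [2/3, 5/6)
  'b': [0/1 + 1/1*5/6, 0/1 + 1/1*1/1) = [5/6, 1/1) <- contains code 853/864
  emit 'b', narrow to [5/6, 1/1)
Step 2: interval [5/6, 1/1), width = 1/1 - 5/6 = 1/6
  'e': [5/6 + 1/6*0/1, 5/6 + 1/6*1/2) = [5/6, 11/12)
  'c': [5/6 + 1/6*1/2, 5/6 + 1/6*2/3) = [11/12, 17/18)
  'a': [5/6 + 1/6*2/3, 5/6 + 1/6*5/6) = [17/18, 35/36)
  'b': [5/6 + 1/6*5/6, 5/6 + 1/6*1/1) = [35/36, 1/1) <- contains code 853/864
  emit 'b', narrow to [35/36, 1/1)
Step 3: interval [35/36, 1/1), width = 1/1 - 35/36 = 1/36
  'e': [35/36 + 1/36*0/1, 35/36 + 1/36*1/2) = [35/36, 71/72)
  'c': [35/36 + 1/36*1/2, 35/36 + 1/36*2/3) = [71/72, 107/108) <- contains code 853/864
  'a': [35/36 + 1/36*2/3, 35/36 + 1/36*5/6) = [107/108, 215/216)
  'b': [35/36 + 1/36*5/6, 35/36 + 1/36*1/1) = [215/216, 1/1)
  emit 'c', narrow to [71/72, 107/108)
Step 4: interval [71/72, 107/108), width = 107/108 - 71/72 = 1/216
  'e': [71/72 + 1/216*0/1, 71/72 + 1/216*1/2) = [71/72, 427/432) <- contains code 853/864
  'c': [71/72 + 1/216*1/2, 71/72 + 1/216*2/3) = [427/432, 641/648)
  'a': [71/72 + 1/216*2/3, 71/72 + 1/216*5/6) = [641/648, 1283/1296)
  'b': [71/72 + 1/216*5/6, 71/72 + 1/216*1/1) = [1283/1296, 107/108)
  emit 'e', narrow to [71/72, 427/432)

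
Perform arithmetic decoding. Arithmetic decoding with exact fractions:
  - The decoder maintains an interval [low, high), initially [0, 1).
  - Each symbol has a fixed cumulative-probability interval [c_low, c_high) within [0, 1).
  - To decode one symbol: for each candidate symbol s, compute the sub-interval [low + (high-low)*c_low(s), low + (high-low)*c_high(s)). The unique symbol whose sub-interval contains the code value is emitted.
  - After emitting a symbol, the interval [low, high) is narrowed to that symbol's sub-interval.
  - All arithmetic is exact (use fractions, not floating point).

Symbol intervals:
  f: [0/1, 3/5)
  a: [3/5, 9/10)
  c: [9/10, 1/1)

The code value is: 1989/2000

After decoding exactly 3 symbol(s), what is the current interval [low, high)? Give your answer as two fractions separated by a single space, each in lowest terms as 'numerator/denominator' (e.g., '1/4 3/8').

Answer: 99/100 249/250

Derivation:
Step 1: interval [0/1, 1/1), width = 1/1 - 0/1 = 1/1
  'f': [0/1 + 1/1*0/1, 0/1 + 1/1*3/5) = [0/1, 3/5)
  'a': [0/1 + 1/1*3/5, 0/1 + 1/1*9/10) = [3/5, 9/10)
  'c': [0/1 + 1/1*9/10, 0/1 + 1/1*1/1) = [9/10, 1/1) <- contains code 1989/2000
  emit 'c', narrow to [9/10, 1/1)
Step 2: interval [9/10, 1/1), width = 1/1 - 9/10 = 1/10
  'f': [9/10 + 1/10*0/1, 9/10 + 1/10*3/5) = [9/10, 24/25)
  'a': [9/10 + 1/10*3/5, 9/10 + 1/10*9/10) = [24/25, 99/100)
  'c': [9/10 + 1/10*9/10, 9/10 + 1/10*1/1) = [99/100, 1/1) <- contains code 1989/2000
  emit 'c', narrow to [99/100, 1/1)
Step 3: interval [99/100, 1/1), width = 1/1 - 99/100 = 1/100
  'f': [99/100 + 1/100*0/1, 99/100 + 1/100*3/5) = [99/100, 249/250) <- contains code 1989/2000
  'a': [99/100 + 1/100*3/5, 99/100 + 1/100*9/10) = [249/250, 999/1000)
  'c': [99/100 + 1/100*9/10, 99/100 + 1/100*1/1) = [999/1000, 1/1)
  emit 'f', narrow to [99/100, 249/250)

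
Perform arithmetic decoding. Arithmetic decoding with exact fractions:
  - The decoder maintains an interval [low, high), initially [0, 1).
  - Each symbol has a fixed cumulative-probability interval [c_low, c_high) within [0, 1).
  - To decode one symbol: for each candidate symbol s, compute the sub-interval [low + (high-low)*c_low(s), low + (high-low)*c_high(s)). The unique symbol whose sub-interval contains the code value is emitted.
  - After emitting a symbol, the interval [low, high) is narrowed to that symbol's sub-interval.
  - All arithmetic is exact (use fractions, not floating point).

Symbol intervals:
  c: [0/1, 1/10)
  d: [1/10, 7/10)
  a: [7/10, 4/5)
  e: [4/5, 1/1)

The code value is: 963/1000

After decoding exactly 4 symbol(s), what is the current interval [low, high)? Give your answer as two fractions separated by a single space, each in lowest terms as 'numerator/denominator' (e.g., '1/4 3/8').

Answer: 2407/2500 602/625

Derivation:
Step 1: interval [0/1, 1/1), width = 1/1 - 0/1 = 1/1
  'c': [0/1 + 1/1*0/1, 0/1 + 1/1*1/10) = [0/1, 1/10)
  'd': [0/1 + 1/1*1/10, 0/1 + 1/1*7/10) = [1/10, 7/10)
  'a': [0/1 + 1/1*7/10, 0/1 + 1/1*4/5) = [7/10, 4/5)
  'e': [0/1 + 1/1*4/5, 0/1 + 1/1*1/1) = [4/5, 1/1) <- contains code 963/1000
  emit 'e', narrow to [4/5, 1/1)
Step 2: interval [4/5, 1/1), width = 1/1 - 4/5 = 1/5
  'c': [4/5 + 1/5*0/1, 4/5 + 1/5*1/10) = [4/5, 41/50)
  'd': [4/5 + 1/5*1/10, 4/5 + 1/5*7/10) = [41/50, 47/50)
  'a': [4/5 + 1/5*7/10, 4/5 + 1/5*4/5) = [47/50, 24/25)
  'e': [4/5 + 1/5*4/5, 4/5 + 1/5*1/1) = [24/25, 1/1) <- contains code 963/1000
  emit 'e', narrow to [24/25, 1/1)
Step 3: interval [24/25, 1/1), width = 1/1 - 24/25 = 1/25
  'c': [24/25 + 1/25*0/1, 24/25 + 1/25*1/10) = [24/25, 241/250) <- contains code 963/1000
  'd': [24/25 + 1/25*1/10, 24/25 + 1/25*7/10) = [241/250, 247/250)
  'a': [24/25 + 1/25*7/10, 24/25 + 1/25*4/5) = [247/250, 124/125)
  'e': [24/25 + 1/25*4/5, 24/25 + 1/25*1/1) = [124/125, 1/1)
  emit 'c', narrow to [24/25, 241/250)
Step 4: interval [24/25, 241/250), width = 241/250 - 24/25 = 1/250
  'c': [24/25 + 1/250*0/1, 24/25 + 1/250*1/10) = [24/25, 2401/2500)
  'd': [24/25 + 1/250*1/10, 24/25 + 1/250*7/10) = [2401/2500, 2407/2500)
  'a': [24/25 + 1/250*7/10, 24/25 + 1/250*4/5) = [2407/2500, 602/625) <- contains code 963/1000
  'e': [24/25 + 1/250*4/5, 24/25 + 1/250*1/1) = [602/625, 241/250)
  emit 'a', narrow to [2407/2500, 602/625)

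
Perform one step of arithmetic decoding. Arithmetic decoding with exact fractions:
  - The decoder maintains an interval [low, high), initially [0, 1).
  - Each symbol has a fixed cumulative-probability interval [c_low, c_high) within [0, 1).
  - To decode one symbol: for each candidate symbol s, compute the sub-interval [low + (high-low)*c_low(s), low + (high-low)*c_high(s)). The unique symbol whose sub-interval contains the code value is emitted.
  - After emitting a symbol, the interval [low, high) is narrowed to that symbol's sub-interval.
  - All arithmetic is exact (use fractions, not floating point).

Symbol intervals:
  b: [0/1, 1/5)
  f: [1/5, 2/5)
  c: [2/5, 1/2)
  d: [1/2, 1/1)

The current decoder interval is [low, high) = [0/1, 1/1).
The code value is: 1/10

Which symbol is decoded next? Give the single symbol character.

Answer: b

Derivation:
Interval width = high − low = 1/1 − 0/1 = 1/1
Scaled code = (code − low) / width = (1/10 − 0/1) / 1/1 = 1/10
  b: [0/1, 1/5) ← scaled code falls here ✓
  f: [1/5, 2/5) 
  c: [2/5, 1/2) 
  d: [1/2, 1/1) 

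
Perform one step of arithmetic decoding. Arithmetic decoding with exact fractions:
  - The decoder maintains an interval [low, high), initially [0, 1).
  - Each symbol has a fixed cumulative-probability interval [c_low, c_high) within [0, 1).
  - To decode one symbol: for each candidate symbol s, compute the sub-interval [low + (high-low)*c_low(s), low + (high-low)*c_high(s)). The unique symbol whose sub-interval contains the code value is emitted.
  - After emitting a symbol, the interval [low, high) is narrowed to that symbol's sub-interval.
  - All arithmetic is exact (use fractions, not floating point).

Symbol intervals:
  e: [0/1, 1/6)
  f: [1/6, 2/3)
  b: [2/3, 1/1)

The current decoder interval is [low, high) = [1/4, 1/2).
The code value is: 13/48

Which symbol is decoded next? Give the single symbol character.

Answer: e

Derivation:
Interval width = high − low = 1/2 − 1/4 = 1/4
Scaled code = (code − low) / width = (13/48 − 1/4) / 1/4 = 1/12
  e: [0/1, 1/6) ← scaled code falls here ✓
  f: [1/6, 2/3) 
  b: [2/3, 1/1) 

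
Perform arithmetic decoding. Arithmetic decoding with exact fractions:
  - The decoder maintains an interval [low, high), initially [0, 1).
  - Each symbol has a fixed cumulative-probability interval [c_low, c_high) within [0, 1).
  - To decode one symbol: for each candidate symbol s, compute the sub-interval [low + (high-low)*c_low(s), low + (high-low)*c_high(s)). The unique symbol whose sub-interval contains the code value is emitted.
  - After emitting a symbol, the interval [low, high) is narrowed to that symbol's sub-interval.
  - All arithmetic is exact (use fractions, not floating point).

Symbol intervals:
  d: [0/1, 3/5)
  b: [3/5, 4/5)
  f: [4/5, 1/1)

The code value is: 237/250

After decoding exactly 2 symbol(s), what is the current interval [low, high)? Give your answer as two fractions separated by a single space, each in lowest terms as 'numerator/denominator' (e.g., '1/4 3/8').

Answer: 23/25 24/25

Derivation:
Step 1: interval [0/1, 1/1), width = 1/1 - 0/1 = 1/1
  'd': [0/1 + 1/1*0/1, 0/1 + 1/1*3/5) = [0/1, 3/5)
  'b': [0/1 + 1/1*3/5, 0/1 + 1/1*4/5) = [3/5, 4/5)
  'f': [0/1 + 1/1*4/5, 0/1 + 1/1*1/1) = [4/5, 1/1) <- contains code 237/250
  emit 'f', narrow to [4/5, 1/1)
Step 2: interval [4/5, 1/1), width = 1/1 - 4/5 = 1/5
  'd': [4/5 + 1/5*0/1, 4/5 + 1/5*3/5) = [4/5, 23/25)
  'b': [4/5 + 1/5*3/5, 4/5 + 1/5*4/5) = [23/25, 24/25) <- contains code 237/250
  'f': [4/5 + 1/5*4/5, 4/5 + 1/5*1/1) = [24/25, 1/1)
  emit 'b', narrow to [23/25, 24/25)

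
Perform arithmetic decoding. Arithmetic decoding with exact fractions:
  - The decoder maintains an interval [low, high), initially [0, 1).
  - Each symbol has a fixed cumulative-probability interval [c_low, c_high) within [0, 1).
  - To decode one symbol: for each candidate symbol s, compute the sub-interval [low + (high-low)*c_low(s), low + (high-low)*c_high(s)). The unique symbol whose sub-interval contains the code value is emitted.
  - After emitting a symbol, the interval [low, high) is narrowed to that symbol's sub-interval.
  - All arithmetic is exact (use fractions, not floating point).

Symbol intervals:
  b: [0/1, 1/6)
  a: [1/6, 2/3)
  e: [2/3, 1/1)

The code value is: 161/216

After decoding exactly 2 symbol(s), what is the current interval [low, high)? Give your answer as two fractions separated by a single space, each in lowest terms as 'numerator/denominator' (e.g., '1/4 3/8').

Answer: 13/18 8/9

Derivation:
Step 1: interval [0/1, 1/1), width = 1/1 - 0/1 = 1/1
  'b': [0/1 + 1/1*0/1, 0/1 + 1/1*1/6) = [0/1, 1/6)
  'a': [0/1 + 1/1*1/6, 0/1 + 1/1*2/3) = [1/6, 2/3)
  'e': [0/1 + 1/1*2/3, 0/1 + 1/1*1/1) = [2/3, 1/1) <- contains code 161/216
  emit 'e', narrow to [2/3, 1/1)
Step 2: interval [2/3, 1/1), width = 1/1 - 2/3 = 1/3
  'b': [2/3 + 1/3*0/1, 2/3 + 1/3*1/6) = [2/3, 13/18)
  'a': [2/3 + 1/3*1/6, 2/3 + 1/3*2/3) = [13/18, 8/9) <- contains code 161/216
  'e': [2/3 + 1/3*2/3, 2/3 + 1/3*1/1) = [8/9, 1/1)
  emit 'a', narrow to [13/18, 8/9)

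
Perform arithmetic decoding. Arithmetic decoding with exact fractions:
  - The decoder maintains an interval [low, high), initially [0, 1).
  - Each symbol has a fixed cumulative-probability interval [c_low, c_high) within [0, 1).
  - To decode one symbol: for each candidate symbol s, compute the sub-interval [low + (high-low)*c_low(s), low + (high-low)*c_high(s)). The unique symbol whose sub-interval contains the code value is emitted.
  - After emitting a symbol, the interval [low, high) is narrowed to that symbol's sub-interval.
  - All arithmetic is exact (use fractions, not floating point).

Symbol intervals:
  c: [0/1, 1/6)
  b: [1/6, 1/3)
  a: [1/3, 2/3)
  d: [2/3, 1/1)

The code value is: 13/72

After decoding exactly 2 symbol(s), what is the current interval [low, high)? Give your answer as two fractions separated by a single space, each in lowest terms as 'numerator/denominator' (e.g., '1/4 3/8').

Answer: 1/6 7/36

Derivation:
Step 1: interval [0/1, 1/1), width = 1/1 - 0/1 = 1/1
  'c': [0/1 + 1/1*0/1, 0/1 + 1/1*1/6) = [0/1, 1/6)
  'b': [0/1 + 1/1*1/6, 0/1 + 1/1*1/3) = [1/6, 1/3) <- contains code 13/72
  'a': [0/1 + 1/1*1/3, 0/1 + 1/1*2/3) = [1/3, 2/3)
  'd': [0/1 + 1/1*2/3, 0/1 + 1/1*1/1) = [2/3, 1/1)
  emit 'b', narrow to [1/6, 1/3)
Step 2: interval [1/6, 1/3), width = 1/3 - 1/6 = 1/6
  'c': [1/6 + 1/6*0/1, 1/6 + 1/6*1/6) = [1/6, 7/36) <- contains code 13/72
  'b': [1/6 + 1/6*1/6, 1/6 + 1/6*1/3) = [7/36, 2/9)
  'a': [1/6 + 1/6*1/3, 1/6 + 1/6*2/3) = [2/9, 5/18)
  'd': [1/6 + 1/6*2/3, 1/6 + 1/6*1/1) = [5/18, 1/3)
  emit 'c', narrow to [1/6, 7/36)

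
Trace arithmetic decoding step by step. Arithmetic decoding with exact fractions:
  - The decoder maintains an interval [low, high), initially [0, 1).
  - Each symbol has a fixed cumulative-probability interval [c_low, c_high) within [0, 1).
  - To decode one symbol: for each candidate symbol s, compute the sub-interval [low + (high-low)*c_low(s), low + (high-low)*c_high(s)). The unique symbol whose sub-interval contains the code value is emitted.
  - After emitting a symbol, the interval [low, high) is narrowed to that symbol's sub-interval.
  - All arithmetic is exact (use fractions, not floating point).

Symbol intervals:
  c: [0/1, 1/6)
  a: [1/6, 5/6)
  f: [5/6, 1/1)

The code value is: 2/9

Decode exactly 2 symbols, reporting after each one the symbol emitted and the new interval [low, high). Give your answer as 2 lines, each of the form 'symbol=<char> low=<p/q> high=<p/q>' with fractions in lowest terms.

Answer: symbol=a low=1/6 high=5/6
symbol=c low=1/6 high=5/18

Derivation:
Step 1: interval [0/1, 1/1), width = 1/1 - 0/1 = 1/1
  'c': [0/1 + 1/1*0/1, 0/1 + 1/1*1/6) = [0/1, 1/6)
  'a': [0/1 + 1/1*1/6, 0/1 + 1/1*5/6) = [1/6, 5/6) <- contains code 2/9
  'f': [0/1 + 1/1*5/6, 0/1 + 1/1*1/1) = [5/6, 1/1)
  emit 'a', narrow to [1/6, 5/6)
Step 2: interval [1/6, 5/6), width = 5/6 - 1/6 = 2/3
  'c': [1/6 + 2/3*0/1, 1/6 + 2/3*1/6) = [1/6, 5/18) <- contains code 2/9
  'a': [1/6 + 2/3*1/6, 1/6 + 2/3*5/6) = [5/18, 13/18)
  'f': [1/6 + 2/3*5/6, 1/6 + 2/3*1/1) = [13/18, 5/6)
  emit 'c', narrow to [1/6, 5/18)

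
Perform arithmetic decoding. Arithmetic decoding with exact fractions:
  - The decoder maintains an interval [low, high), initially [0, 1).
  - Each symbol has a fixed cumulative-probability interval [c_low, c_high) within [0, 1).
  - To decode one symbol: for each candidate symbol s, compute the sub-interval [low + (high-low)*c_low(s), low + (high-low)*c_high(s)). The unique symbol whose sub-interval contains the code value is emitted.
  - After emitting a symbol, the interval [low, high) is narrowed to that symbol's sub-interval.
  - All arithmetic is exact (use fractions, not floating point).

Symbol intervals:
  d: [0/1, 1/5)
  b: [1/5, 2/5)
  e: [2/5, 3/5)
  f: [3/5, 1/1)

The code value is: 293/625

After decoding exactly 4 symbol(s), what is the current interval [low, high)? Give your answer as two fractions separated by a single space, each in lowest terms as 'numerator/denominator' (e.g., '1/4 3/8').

Step 1: interval [0/1, 1/1), width = 1/1 - 0/1 = 1/1
  'd': [0/1 + 1/1*0/1, 0/1 + 1/1*1/5) = [0/1, 1/5)
  'b': [0/1 + 1/1*1/5, 0/1 + 1/1*2/5) = [1/5, 2/5)
  'e': [0/1 + 1/1*2/5, 0/1 + 1/1*3/5) = [2/5, 3/5) <- contains code 293/625
  'f': [0/1 + 1/1*3/5, 0/1 + 1/1*1/1) = [3/5, 1/1)
  emit 'e', narrow to [2/5, 3/5)
Step 2: interval [2/5, 3/5), width = 3/5 - 2/5 = 1/5
  'd': [2/5 + 1/5*0/1, 2/5 + 1/5*1/5) = [2/5, 11/25)
  'b': [2/5 + 1/5*1/5, 2/5 + 1/5*2/5) = [11/25, 12/25) <- contains code 293/625
  'e': [2/5 + 1/5*2/5, 2/5 + 1/5*3/5) = [12/25, 13/25)
  'f': [2/5 + 1/5*3/5, 2/5 + 1/5*1/1) = [13/25, 3/5)
  emit 'b', narrow to [11/25, 12/25)
Step 3: interval [11/25, 12/25), width = 12/25 - 11/25 = 1/25
  'd': [11/25 + 1/25*0/1, 11/25 + 1/25*1/5) = [11/25, 56/125)
  'b': [11/25 + 1/25*1/5, 11/25 + 1/25*2/5) = [56/125, 57/125)
  'e': [11/25 + 1/25*2/5, 11/25 + 1/25*3/5) = [57/125, 58/125)
  'f': [11/25 + 1/25*3/5, 11/25 + 1/25*1/1) = [58/125, 12/25) <- contains code 293/625
  emit 'f', narrow to [58/125, 12/25)
Step 4: interval [58/125, 12/25), width = 12/25 - 58/125 = 2/125
  'd': [58/125 + 2/125*0/1, 58/125 + 2/125*1/5) = [58/125, 292/625)
  'b': [58/125 + 2/125*1/5, 58/125 + 2/125*2/5) = [292/625, 294/625) <- contains code 293/625
  'e': [58/125 + 2/125*2/5, 58/125 + 2/125*3/5) = [294/625, 296/625)
  'f': [58/125 + 2/125*3/5, 58/125 + 2/125*1/1) = [296/625, 12/25)
  emit 'b', narrow to [292/625, 294/625)

Answer: 292/625 294/625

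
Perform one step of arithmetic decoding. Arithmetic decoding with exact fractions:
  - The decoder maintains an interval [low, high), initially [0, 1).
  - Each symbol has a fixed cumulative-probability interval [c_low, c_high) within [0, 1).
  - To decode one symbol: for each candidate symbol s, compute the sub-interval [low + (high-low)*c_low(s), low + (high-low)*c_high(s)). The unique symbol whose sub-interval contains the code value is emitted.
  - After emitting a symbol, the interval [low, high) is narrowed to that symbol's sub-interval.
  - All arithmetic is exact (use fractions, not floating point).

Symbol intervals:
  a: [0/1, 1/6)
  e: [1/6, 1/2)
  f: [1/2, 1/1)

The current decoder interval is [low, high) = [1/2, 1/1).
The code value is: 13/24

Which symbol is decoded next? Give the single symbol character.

Answer: a

Derivation:
Interval width = high − low = 1/1 − 1/2 = 1/2
Scaled code = (code − low) / width = (13/24 − 1/2) / 1/2 = 1/12
  a: [0/1, 1/6) ← scaled code falls here ✓
  e: [1/6, 1/2) 
  f: [1/2, 1/1) 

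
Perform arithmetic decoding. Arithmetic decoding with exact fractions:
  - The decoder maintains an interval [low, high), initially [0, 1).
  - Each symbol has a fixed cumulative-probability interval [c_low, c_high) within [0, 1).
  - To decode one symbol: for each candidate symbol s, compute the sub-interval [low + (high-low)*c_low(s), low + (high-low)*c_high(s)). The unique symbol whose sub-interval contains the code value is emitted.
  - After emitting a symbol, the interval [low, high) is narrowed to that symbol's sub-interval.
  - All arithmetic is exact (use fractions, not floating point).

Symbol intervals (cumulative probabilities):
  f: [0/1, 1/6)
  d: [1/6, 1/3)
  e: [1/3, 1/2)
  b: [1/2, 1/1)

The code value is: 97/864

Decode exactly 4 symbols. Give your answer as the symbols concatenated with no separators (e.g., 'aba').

Answer: fbef

Derivation:
Step 1: interval [0/1, 1/1), width = 1/1 - 0/1 = 1/1
  'f': [0/1 + 1/1*0/1, 0/1 + 1/1*1/6) = [0/1, 1/6) <- contains code 97/864
  'd': [0/1 + 1/1*1/6, 0/1 + 1/1*1/3) = [1/6, 1/3)
  'e': [0/1 + 1/1*1/3, 0/1 + 1/1*1/2) = [1/3, 1/2)
  'b': [0/1 + 1/1*1/2, 0/1 + 1/1*1/1) = [1/2, 1/1)
  emit 'f', narrow to [0/1, 1/6)
Step 2: interval [0/1, 1/6), width = 1/6 - 0/1 = 1/6
  'f': [0/1 + 1/6*0/1, 0/1 + 1/6*1/6) = [0/1, 1/36)
  'd': [0/1 + 1/6*1/6, 0/1 + 1/6*1/3) = [1/36, 1/18)
  'e': [0/1 + 1/6*1/3, 0/1 + 1/6*1/2) = [1/18, 1/12)
  'b': [0/1 + 1/6*1/2, 0/1 + 1/6*1/1) = [1/12, 1/6) <- contains code 97/864
  emit 'b', narrow to [1/12, 1/6)
Step 3: interval [1/12, 1/6), width = 1/6 - 1/12 = 1/12
  'f': [1/12 + 1/12*0/1, 1/12 + 1/12*1/6) = [1/12, 7/72)
  'd': [1/12 + 1/12*1/6, 1/12 + 1/12*1/3) = [7/72, 1/9)
  'e': [1/12 + 1/12*1/3, 1/12 + 1/12*1/2) = [1/9, 1/8) <- contains code 97/864
  'b': [1/12 + 1/12*1/2, 1/12 + 1/12*1/1) = [1/8, 1/6)
  emit 'e', narrow to [1/9, 1/8)
Step 4: interval [1/9, 1/8), width = 1/8 - 1/9 = 1/72
  'f': [1/9 + 1/72*0/1, 1/9 + 1/72*1/6) = [1/9, 49/432) <- contains code 97/864
  'd': [1/9 + 1/72*1/6, 1/9 + 1/72*1/3) = [49/432, 25/216)
  'e': [1/9 + 1/72*1/3, 1/9 + 1/72*1/2) = [25/216, 17/144)
  'b': [1/9 + 1/72*1/2, 1/9 + 1/72*1/1) = [17/144, 1/8)
  emit 'f', narrow to [1/9, 49/432)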